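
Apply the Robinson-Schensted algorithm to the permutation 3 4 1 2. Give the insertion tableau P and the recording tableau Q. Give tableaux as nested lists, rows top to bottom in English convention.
P = [[1, 2], [3, 4]], Q = [[1, 2], [3, 4]]

Insert each entry of the permutation into P by Schensted row insertion, recording in Q the position of each new cell.

Insert 3: appended to row 1. P = [[3]].
Insert 4: appended to row 1. P = [[3, 4]].
Insert 1: 1 bumps 3 from row 1; 3 starts row 2. P = [[1, 4], [3]].
Insert 2: 2 bumps 4 from row 1; 4 appends to row 2. P = [[1, 2], [3, 4]].

So P = [[1, 2], [3, 4]], Q = [[1, 2], [3, 4]].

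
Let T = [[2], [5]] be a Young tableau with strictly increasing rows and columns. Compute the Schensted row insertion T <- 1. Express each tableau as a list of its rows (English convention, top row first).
In row 1, 1 replaces 2 (the leftmost entry greater than 1); 2 is bumped to row 2. In row 2, 2 replaces 5 (the leftmost entry greater than 2); 5 is bumped to row 3. 5 starts a new row 3. The new tableau is [[1], [2], [5]].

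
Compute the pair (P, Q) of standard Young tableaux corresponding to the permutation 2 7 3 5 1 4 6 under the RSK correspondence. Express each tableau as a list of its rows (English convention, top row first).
P = [[1, 3, 4, 6], [2, 5], [7]], Q = [[1, 2, 4, 7], [3, 6], [5]]

Insert each entry of the permutation into P by Schensted row insertion, recording in Q the position of each new cell.

Insert 2: appended to row 1. P = [[2]], Q = [[1]].
Insert 7: appended to row 1. P = [[2, 7]], Q = [[1, 2]].
Insert 3: 3 bumps 7 from row 1; 7 starts row 2. P = [[2, 3], [7]], Q = [[1, 2], [3]].
Insert 5: appended to row 1. P = [[2, 3, 5], [7]], Q = [[1, 2, 4], [3]].
Insert 1: 1 bumps 2 from row 1; 2 bumps 7 from row 2; 7 starts row 3. P = [[1, 3, 5], [2], [7]], Q = [[1, 2, 4], [3], [5]].
Insert 4: 4 bumps 5 from row 1; 5 appends to row 2. P = [[1, 3, 4], [2, 5], [7]], Q = [[1, 2, 4], [3, 6], [5]].
Insert 6: appended to row 1. P = [[1, 3, 4, 6], [2, 5], [7]], Q = [[1, 2, 4, 7], [3, 6], [5]].

So P = [[1, 3, 4, 6], [2, 5], [7]], Q = [[1, 2, 4, 7], [3, 6], [5]].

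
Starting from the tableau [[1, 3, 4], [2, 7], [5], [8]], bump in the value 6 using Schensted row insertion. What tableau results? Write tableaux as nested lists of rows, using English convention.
[[1, 3, 4, 6], [2, 7], [5], [8]]

6 is larger than every entry of row 1, so it is appended to row 1. The new tableau is [[1, 3, 4, 6], [2, 7], [5], [8]].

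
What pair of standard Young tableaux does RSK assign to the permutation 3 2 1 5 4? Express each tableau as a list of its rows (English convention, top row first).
Insert each entry of the permutation into P by Schensted row insertion, recording in Q the position of each new cell.

Insert 3: appended to row 1. P = [[3]], Q = [[1]].
Insert 2: 2 bumps 3 from row 1; 3 starts row 2. P = [[2], [3]], Q = [[1], [2]].
Insert 1: 1 bumps 2 from row 1; 2 bumps 3 from row 2; 3 starts row 3. P = [[1], [2], [3]], Q = [[1], [2], [3]].
Insert 5: appended to row 1. P = [[1, 5], [2], [3]], Q = [[1, 4], [2], [3]].
Insert 4: 4 bumps 5 from row 1; 5 appends to row 2. P = [[1, 4], [2, 5], [3]], Q = [[1, 4], [2, 5], [3]].

So P = [[1, 4], [2, 5], [3]], Q = [[1, 4], [2, 5], [3]].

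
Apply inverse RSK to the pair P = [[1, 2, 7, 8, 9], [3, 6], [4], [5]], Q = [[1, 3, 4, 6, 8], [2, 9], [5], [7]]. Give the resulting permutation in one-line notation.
Reverse RSK: for i = n, n-1, ..., 1, locate i in Q, remove the corresponding corner cell from P, and reverse-bump its entry up through P; the value ejected from row 1 is w(i).

So w = 5 4 6 7 3 8 1 9 2.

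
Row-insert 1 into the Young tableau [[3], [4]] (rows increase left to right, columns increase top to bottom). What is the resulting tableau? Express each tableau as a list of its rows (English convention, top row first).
[[1], [3], [4]]

In row 1, 1 replaces 3 (the leftmost entry greater than 1); 3 is bumped to row 2. In row 2, 3 replaces 4 (the leftmost entry greater than 3); 4 is bumped to row 3. 4 starts a new row 3. The new tableau is [[1], [3], [4]].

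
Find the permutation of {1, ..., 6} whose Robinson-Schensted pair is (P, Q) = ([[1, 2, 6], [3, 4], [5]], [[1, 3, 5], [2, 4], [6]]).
Reverse the RSK construction: for i from n down to 1, find the cell of Q containing i, remove the entry at that cell from P, and reverse-bump it up through P; the value ejected from row 1 is w(i).

Step i=6: Q has 6 at row 3, column 1; remove 5 from row 3 of P and reverse-bump: 5 enters row 2 and ejects 4; 4 enters row 1 and ejects 2. So w(6) = 2. P is now [[1, 4, 6], [3, 5]].
Step i=5: Q has 5 at row 1, column 3; remove that cell from P, ejecting 6. So w(5) = 6. P is now [[1, 4], [3, 5]].
Step i=4: Q has 4 at row 2, column 2; remove 5 from row 2 of P and reverse-bump: 5 enters row 1 and ejects 4. So w(4) = 4. P is now [[1, 5], [3]].
Step i=3: Q has 3 at row 1, column 2; remove that cell from P, ejecting 5. So w(3) = 5. P is now [[1], [3]].
Step i=2: Q has 2 at row 2, column 1; remove 3 from row 2 of P and reverse-bump: 3 enters row 1 and ejects 1. So w(2) = 1. P is now [[3]].
Step i=1: Q has 1 at row 1, column 1; remove that cell from P, ejecting 3. So w(1) = 3. P is now [].

So w = 3 1 5 4 6 2.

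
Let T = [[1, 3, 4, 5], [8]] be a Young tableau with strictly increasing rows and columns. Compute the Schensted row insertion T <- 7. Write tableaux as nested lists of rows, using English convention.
[[1, 3, 4, 5, 7], [8]]

7 is larger than every entry of row 1, so it is appended to row 1. The new tableau is [[1, 3, 4, 5, 7], [8]].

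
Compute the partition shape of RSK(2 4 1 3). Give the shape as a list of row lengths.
[2, 2]

Row-insert each entry into an empty tableau.

After inserting 2: P = [[2]].
After inserting 4: P = [[2, 4]].
After inserting 1: P = [[1, 4], [2]].
After inserting 3: P = [[1, 3], [2, 4]].

The final insertion tableau P = [[1, 3], [2, 4]] has shape [2, 2].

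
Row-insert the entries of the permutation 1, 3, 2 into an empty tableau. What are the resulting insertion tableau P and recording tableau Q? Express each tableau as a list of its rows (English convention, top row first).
Insert each entry of the permutation into P by Schensted row insertion, recording in Q the position of each new cell.

Insert 1: appended to row 1. P = [[1]].
Insert 3: appended to row 1. P = [[1, 3]].
Insert 2: 2 bumps 3 from row 1; 3 starts row 2. P = [[1, 2], [3]].

So P = [[1, 2], [3]], Q = [[1, 2], [3]].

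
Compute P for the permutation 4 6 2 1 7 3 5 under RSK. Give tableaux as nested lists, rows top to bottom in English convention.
Insert 4: appended to row 1. P = [[4]].
Insert 6: appended to row 1. P = [[4, 6]].
Insert 2: 2 bumps 4 from row 1; 4 starts row 2. P = [[2, 6], [4]].
Insert 1: 1 bumps 2 from row 1; 2 bumps 4 from row 2; 4 starts row 3. P = [[1, 6], [2], [4]].
Insert 7: appended to row 1. P = [[1, 6, 7], [2], [4]].
Insert 3: 3 bumps 6 from row 1; 6 appends to row 2. P = [[1, 3, 7], [2, 6], [4]].
Insert 5: 5 bumps 7 from row 1; 7 appends to row 2. P = [[1, 3, 5], [2, 6, 7], [4]].

So P = [[1, 3, 5], [2, 6, 7], [4]].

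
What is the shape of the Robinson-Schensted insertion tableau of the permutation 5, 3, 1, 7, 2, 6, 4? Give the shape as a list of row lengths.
[3, 2, 2]

Row-insert each entry into an empty tableau.

After inserting 5: P = [[5]].
After inserting 3: P = [[3], [5]].
After inserting 1: P = [[1], [3], [5]].
After inserting 7: P = [[1, 7], [3], [5]].
After inserting 2: P = [[1, 2], [3, 7], [5]].
After inserting 6: P = [[1, 2, 6], [3, 7], [5]].
After inserting 4: P = [[1, 2, 4], [3, 6], [5, 7]].

The final insertion tableau P = [[1, 2, 4], [3, 6], [5, 7]] has shape [3, 2, 2].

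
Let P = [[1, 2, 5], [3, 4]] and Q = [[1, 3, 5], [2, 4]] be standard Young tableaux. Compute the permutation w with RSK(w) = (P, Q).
Reverse the RSK construction: for i from n down to 1, find the cell of Q containing i, remove the entry at that cell from P, and reverse-bump it up through P; the value ejected from row 1 is w(i).

Step i=5: Q has 5 at row 1, column 3; remove that cell from P, ejecting 5. So w(5) = 5. P is now [[1, 2], [3, 4]].
Step i=4: Q has 4 at row 2, column 2; remove 4 from row 2 of P and reverse-bump: 4 enters row 1 and ejects 2. So w(4) = 2. P is now [[1, 4], [3]].
Step i=3: Q has 3 at row 1, column 2; remove that cell from P, ejecting 4. So w(3) = 4. P is now [[1], [3]].
Step i=2: Q has 2 at row 2, column 1; remove 3 from row 2 of P and reverse-bump: 3 enters row 1 and ejects 1. So w(2) = 1. P is now [[3]].
Step i=1: Q has 1 at row 1, column 1; remove that cell from P, ejecting 3. So w(1) = 3. P is now [].

So w = 3 1 4 2 5.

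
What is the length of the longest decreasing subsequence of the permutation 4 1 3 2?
3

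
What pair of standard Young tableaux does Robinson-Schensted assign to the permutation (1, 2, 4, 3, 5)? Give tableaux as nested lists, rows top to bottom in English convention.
P = [[1, 2, 3, 5], [4]], Q = [[1, 2, 3, 5], [4]]

Insert each entry of the permutation into P by Schensted row insertion, recording in Q the position of each new cell.

Insert 1: appended to row 1. P = [[1]], Q = [[1]].
Insert 2: appended to row 1. P = [[1, 2]], Q = [[1, 2]].
Insert 4: appended to row 1. P = [[1, 2, 4]], Q = [[1, 2, 3]].
Insert 3: 3 bumps 4 from row 1; 4 starts row 2. P = [[1, 2, 3], [4]], Q = [[1, 2, 3], [4]].
Insert 5: appended to row 1. P = [[1, 2, 3, 5], [4]], Q = [[1, 2, 3, 5], [4]].

So P = [[1, 2, 3, 5], [4]], Q = [[1, 2, 3, 5], [4]].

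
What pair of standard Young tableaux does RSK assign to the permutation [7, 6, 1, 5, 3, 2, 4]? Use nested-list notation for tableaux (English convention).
P = [[1, 2, 4], [3], [5], [6], [7]], Q = [[1, 4, 7], [2], [3], [5], [6]]

Insert each entry of the permutation into P by Schensted row insertion, recording in Q the position of each new cell.

After inserting 7: P = [[7]].
After inserting 6: P = [[6], [7]].
After inserting 1: P = [[1], [6], [7]].
After inserting 5: P = [[1, 5], [6], [7]].
After inserting 3: P = [[1, 3], [5], [6], [7]].
After inserting 2: P = [[1, 2], [3], [5], [6], [7]].
After inserting 4: P = [[1, 2, 4], [3], [5], [6], [7]].

So P = [[1, 2, 4], [3], [5], [6], [7]], Q = [[1, 4, 7], [2], [3], [5], [6]].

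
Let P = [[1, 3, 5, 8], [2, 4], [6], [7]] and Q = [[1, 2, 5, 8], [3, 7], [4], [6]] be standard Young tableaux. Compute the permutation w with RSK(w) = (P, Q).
Reverse the RSK construction: for i from n down to 1, find the cell of Q containing i, remove the entry at that cell from P, and reverse-bump it up through P; the value ejected from row 1 is w(i).

Step i=8: Q has 8 at row 1, column 4; remove that cell from P, ejecting 8. So w(8) = 8. P is now [[1, 3, 5], [2, 4], [6], [7]].
Step i=7: Q has 7 at row 2, column 2; remove 4 from row 2 of P and reverse-bump: 4 enters row 1 and ejects 3. So w(7) = 3. P is now [[1, 4, 5], [2], [6], [7]].
Step i=6: Q has 6 at row 4, column 1; remove 7 from row 4 of P and reverse-bump: 7 enters row 3 and ejects 6; 6 enters row 2 and ejects 2; 2 enters row 1 and ejects 1. So w(6) = 1. P is now [[2, 4, 5], [6], [7]].
Step i=5: Q has 5 at row 1, column 3; remove that cell from P, ejecting 5. So w(5) = 5. P is now [[2, 4], [6], [7]].
Step i=4: Q has 4 at row 3, column 1; remove 7 from row 3 of P and reverse-bump: 7 enters row 2 and ejects 6; 6 enters row 1 and ejects 4. So w(4) = 4. P is now [[2, 6], [7]].
Step i=3: Q has 3 at row 2, column 1; remove 7 from row 2 of P and reverse-bump: 7 enters row 1 and ejects 6. So w(3) = 6. P is now [[2, 7]].
Step i=2: Q has 2 at row 1, column 2; remove that cell from P, ejecting 7. So w(2) = 7. P is now [[2]].
Step i=1: Q has 1 at row 1, column 1; remove that cell from P, ejecting 2. So w(1) = 2. P is now [].

So w = 2 7 6 4 5 1 3 8.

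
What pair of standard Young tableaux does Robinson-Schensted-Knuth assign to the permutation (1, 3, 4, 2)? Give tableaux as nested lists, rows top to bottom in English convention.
P = [[1, 2, 4], [3]], Q = [[1, 2, 3], [4]]

Insert each entry of the permutation into P by Schensted row insertion, recording in Q the position of each new cell.

Insert 1: appended to row 1. P = [[1]].
Insert 3: appended to row 1. P = [[1, 3]].
Insert 4: appended to row 1. P = [[1, 3, 4]].
Insert 2: 2 bumps 3 from row 1; 3 starts row 2. P = [[1, 2, 4], [3]].

So P = [[1, 2, 4], [3]], Q = [[1, 2, 3], [4]].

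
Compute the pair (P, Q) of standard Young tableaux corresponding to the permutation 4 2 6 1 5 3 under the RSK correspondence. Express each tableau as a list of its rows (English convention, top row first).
P = [[1, 3], [2, 5], [4, 6]], Q = [[1, 3], [2, 5], [4, 6]]

Insert each entry of the permutation into P by Schensted row insertion, recording in Q the position of each new cell.

After inserting 4: P = [[4]].
After inserting 2: P = [[2], [4]].
After inserting 6: P = [[2, 6], [4]].
After inserting 1: P = [[1, 6], [2], [4]].
After inserting 5: P = [[1, 5], [2, 6], [4]].
After inserting 3: P = [[1, 3], [2, 5], [4, 6]].

So P = [[1, 3], [2, 5], [4, 6]], Q = [[1, 3], [2, 5], [4, 6]].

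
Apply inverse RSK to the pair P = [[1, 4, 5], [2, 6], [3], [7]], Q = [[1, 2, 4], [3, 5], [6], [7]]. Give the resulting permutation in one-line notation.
Reverse the RSK construction: for i from n down to 1, find the cell of Q containing i, remove the entry at that cell from P, and reverse-bump it up through P; the value ejected from row 1 is w(i).

Step i=7: Q has 7 at row 4, column 1; remove 7 from row 4 of P and reverse-bump: 7 enters row 3 and ejects 3; 3 enters row 2 and ejects 2; 2 enters row 1 and ejects 1. So w(7) = 1. P is now [[2, 4, 5], [3, 6], [7]].
Step i=6: Q has 6 at row 3, column 1; remove 7 from row 3 of P and reverse-bump: 7 enters row 2 and ejects 6; 6 enters row 1 and ejects 5. So w(6) = 5. P is now [[2, 4, 6], [3, 7]].
Step i=5: Q has 5 at row 2, column 2; remove 7 from row 2 of P and reverse-bump: 7 enters row 1 and ejects 6. So w(5) = 6. P is now [[2, 4, 7], [3]].
Step i=4: Q has 4 at row 1, column 3; remove that cell from P, ejecting 7. So w(4) = 7. P is now [[2, 4], [3]].
Step i=3: Q has 3 at row 2, column 1; remove 3 from row 2 of P and reverse-bump: 3 enters row 1 and ejects 2. So w(3) = 2. P is now [[3, 4]].
Step i=2: Q has 2 at row 1, column 2; remove that cell from P, ejecting 4. So w(2) = 4. P is now [[3]].
Step i=1: Q has 1 at row 1, column 1; remove that cell from P, ejecting 3. So w(1) = 3. P is now [].

So w = 3 4 2 7 6 5 1.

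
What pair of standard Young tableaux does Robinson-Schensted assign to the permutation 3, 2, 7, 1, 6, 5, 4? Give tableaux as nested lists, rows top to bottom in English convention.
Insert each entry of the permutation into P by Schensted row insertion, recording in Q the position of each new cell.

Insert 3: appended to row 1. P = [[3]], Q = [[1]].
Insert 2: 2 bumps 3 from row 1; 3 starts row 2. P = [[2], [3]], Q = [[1], [2]].
Insert 7: appended to row 1. P = [[2, 7], [3]], Q = [[1, 3], [2]].
Insert 1: 1 bumps 2 from row 1; 2 bumps 3 from row 2; 3 starts row 3. P = [[1, 7], [2], [3]], Q = [[1, 3], [2], [4]].
Insert 6: 6 bumps 7 from row 1; 7 appends to row 2. P = [[1, 6], [2, 7], [3]], Q = [[1, 3], [2, 5], [4]].
Insert 5: 5 bumps 6 from row 1; 6 bumps 7 from row 2; 7 appends to row 3. P = [[1, 5], [2, 6], [3, 7]], Q = [[1, 3], [2, 5], [4, 6]].
Insert 4: 4 bumps 5 from row 1; 5 bumps 6 from row 2; 6 bumps 7 from row 3; 7 starts row 4. P = [[1, 4], [2, 5], [3, 6], [7]], Q = [[1, 3], [2, 5], [4, 6], [7]].

So P = [[1, 4], [2, 5], [3, 6], [7]], Q = [[1, 3], [2, 5], [4, 6], [7]].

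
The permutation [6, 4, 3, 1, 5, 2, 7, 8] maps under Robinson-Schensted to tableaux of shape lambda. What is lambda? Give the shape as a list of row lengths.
[4, 2, 1, 1]

Row-insert each entry into an empty tableau.

After inserting 6: P = [[6]].
After inserting 4: P = [[4], [6]].
After inserting 3: P = [[3], [4], [6]].
After inserting 1: P = [[1], [3], [4], [6]].
After inserting 5: P = [[1, 5], [3], [4], [6]].
After inserting 2: P = [[1, 2], [3, 5], [4], [6]].
After inserting 7: P = [[1, 2, 7], [3, 5], [4], [6]].
After inserting 8: P = [[1, 2, 7, 8], [3, 5], [4], [6]].

The final insertion tableau P = [[1, 2, 7, 8], [3, 5], [4], [6]] has shape [4, 2, 1, 1].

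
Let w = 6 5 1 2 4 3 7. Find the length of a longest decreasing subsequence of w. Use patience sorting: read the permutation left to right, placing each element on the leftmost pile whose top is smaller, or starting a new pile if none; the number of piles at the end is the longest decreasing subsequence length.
4

6: new pile. tops = [6]
5: new pile. tops = [6, 5]
1: new pile. tops = [6, 5, 1]
2: onto pile 3 (replacing 1). tops = [6, 5, 2]
4: onto pile 3 (replacing 2). tops = [6, 5, 4]
3: new pile. tops = [6, 5, 4, 3]
7: onto pile 1 (replacing 6). tops = [7, 5, 4, 3]

4 piles, so the longest decreasing subsequence has length 4.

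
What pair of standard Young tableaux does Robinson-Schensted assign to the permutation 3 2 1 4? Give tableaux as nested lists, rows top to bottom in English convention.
P = [[1, 4], [2], [3]], Q = [[1, 4], [2], [3]]

Insert each entry of the permutation into P by Schensted row insertion, recording in Q the position of each new cell.

Insert 3: appended to row 1. P = [[3]].
Insert 2: 2 bumps 3 from row 1; 3 starts row 2. P = [[2], [3]].
Insert 1: 1 bumps 2 from row 1; 2 bumps 3 from row 2; 3 starts row 3. P = [[1], [2], [3]].
Insert 4: appended to row 1. P = [[1, 4], [2], [3]].

So P = [[1, 4], [2], [3]], Q = [[1, 4], [2], [3]].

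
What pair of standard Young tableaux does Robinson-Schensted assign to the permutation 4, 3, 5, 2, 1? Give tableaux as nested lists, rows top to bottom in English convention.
P = [[1, 5], [2], [3], [4]], Q = [[1, 3], [2], [4], [5]]

Insert each entry of the permutation into P by Schensted row insertion, recording in Q the position of each new cell.

After inserting 4: P = [[4]].
After inserting 3: P = [[3], [4]].
After inserting 5: P = [[3, 5], [4]].
After inserting 2: P = [[2, 5], [3], [4]].
After inserting 1: P = [[1, 5], [2], [3], [4]].

So P = [[1, 5], [2], [3], [4]], Q = [[1, 3], [2], [4], [5]].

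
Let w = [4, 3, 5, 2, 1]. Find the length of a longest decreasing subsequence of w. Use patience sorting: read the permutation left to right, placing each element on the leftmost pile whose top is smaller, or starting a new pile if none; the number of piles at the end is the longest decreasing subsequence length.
4

4: new pile. tops = [4]
3: new pile. tops = [4, 3]
5: onto pile 1 (replacing 4). tops = [5, 3]
2: new pile. tops = [5, 3, 2]
1: new pile. tops = [5, 3, 2, 1]

4 piles, so the longest decreasing subsequence has length 4.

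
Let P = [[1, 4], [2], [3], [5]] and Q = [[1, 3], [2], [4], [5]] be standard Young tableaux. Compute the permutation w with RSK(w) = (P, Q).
Reverse RSK: for i = n, n-1, ..., 1, locate i in Q, remove the corresponding corner cell from P, and reverse-bump its entry up through P; the value ejected from row 1 is w(i).

So w = 5 3 4 2 1.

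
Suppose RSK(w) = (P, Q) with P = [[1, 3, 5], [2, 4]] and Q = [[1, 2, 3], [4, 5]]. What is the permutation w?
2 4 5 1 3

Reverse the RSK construction: for i from n down to 1, find the cell of Q containing i, remove the entry at that cell from P, and reverse-bump it up through P; the value ejected from row 1 is w(i).

Step i=5: Q has 5 at row 2, column 2; remove 4 from row 2 of P and reverse-bump: 4 enters row 1 and ejects 3. So w(5) = 3. P is now [[1, 4, 5], [2]].
Step i=4: Q has 4 at row 2, column 1; remove 2 from row 2 of P and reverse-bump: 2 enters row 1 and ejects 1. So w(4) = 1. P is now [[2, 4, 5]].
Step i=3: Q has 3 at row 1, column 3; remove that cell from P, ejecting 5. So w(3) = 5. P is now [[2, 4]].
Step i=2: Q has 2 at row 1, column 2; remove that cell from P, ejecting 4. So w(2) = 4. P is now [[2]].
Step i=1: Q has 1 at row 1, column 1; remove that cell from P, ejecting 2. So w(1) = 2. P is now [].

So w = 2 4 5 1 3.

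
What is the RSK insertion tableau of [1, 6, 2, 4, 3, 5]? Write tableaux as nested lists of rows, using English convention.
P = [[1, 2, 3, 5], [4], [6]]

Insert 1: appended to row 1. P = [[1]].
Insert 6: appended to row 1. P = [[1, 6]].
Insert 2: 2 bumps 6 from row 1; 6 starts row 2. P = [[1, 2], [6]].
Insert 4: appended to row 1. P = [[1, 2, 4], [6]].
Insert 3: 3 bumps 4 from row 1; 4 bumps 6 from row 2; 6 starts row 3. P = [[1, 2, 3], [4], [6]].
Insert 5: appended to row 1. P = [[1, 2, 3, 5], [4], [6]].

So P = [[1, 2, 3, 5], [4], [6]].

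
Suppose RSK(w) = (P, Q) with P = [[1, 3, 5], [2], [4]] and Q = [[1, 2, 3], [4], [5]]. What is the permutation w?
Reverse RSK: for i = n, n-1, ..., 1, locate i in Q, remove the corresponding corner cell from P, and reverse-bump its entry up through P; the value ejected from row 1 is w(i).

So w = 2 4 5 3 1.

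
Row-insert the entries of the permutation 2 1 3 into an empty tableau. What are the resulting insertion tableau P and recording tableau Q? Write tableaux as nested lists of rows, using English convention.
P = [[1, 3], [2]], Q = [[1, 3], [2]]

Insert each entry of the permutation into P by Schensted row insertion, recording in Q the position of each new cell.

Insert 2: appended to row 1. P = [[2]].
Insert 1: 1 bumps 2 from row 1; 2 starts row 2. P = [[1], [2]].
Insert 3: appended to row 1. P = [[1, 3], [2]].

So P = [[1, 3], [2]], Q = [[1, 3], [2]].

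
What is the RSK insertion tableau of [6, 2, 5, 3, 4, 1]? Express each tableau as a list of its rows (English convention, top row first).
P = [[1, 3, 4], [2], [5], [6]]

Insert 6: appended to row 1. P = [[6]].
Insert 2: 2 bumps 6 from row 1; 6 starts row 2. P = [[2], [6]].
Insert 5: appended to row 1. P = [[2, 5], [6]].
Insert 3: 3 bumps 5 from row 1; 5 bumps 6 from row 2; 6 starts row 3. P = [[2, 3], [5], [6]].
Insert 4: appended to row 1. P = [[2, 3, 4], [5], [6]].
Insert 1: 1 bumps 2 from row 1; 2 bumps 5 from row 2; 5 bumps 6 from row 3; 6 starts row 4. P = [[1, 3, 4], [2], [5], [6]].

So P = [[1, 3, 4], [2], [5], [6]].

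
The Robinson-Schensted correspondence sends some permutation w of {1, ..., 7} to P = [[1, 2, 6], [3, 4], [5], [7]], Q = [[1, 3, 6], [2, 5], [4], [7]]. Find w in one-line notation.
Reverse the RSK construction: for i from n down to 1, find the cell of Q containing i, remove the entry at that cell from P, and reverse-bump it up through P; the value ejected from row 1 is w(i).

Step i=7: Q has 7 at row 4, column 1; remove 7 from row 4 of P and reverse-bump: 7 enters row 3 and ejects 5; 5 enters row 2 and ejects 4; 4 enters row 1 and ejects 2. So w(7) = 2. P is now [[1, 4, 6], [3, 5], [7]].
Step i=6: Q has 6 at row 1, column 3; remove that cell from P, ejecting 6. So w(6) = 6. P is now [[1, 4], [3, 5], [7]].
Step i=5: Q has 5 at row 2, column 2; remove 5 from row 2 of P and reverse-bump: 5 enters row 1 and ejects 4. So w(5) = 4. P is now [[1, 5], [3], [7]].
Step i=4: Q has 4 at row 3, column 1; remove 7 from row 3 of P and reverse-bump: 7 enters row 2 and ejects 3; 3 enters row 1 and ejects 1. So w(4) = 1. P is now [[3, 5], [7]].
Step i=3: Q has 3 at row 1, column 2; remove that cell from P, ejecting 5. So w(3) = 5. P is now [[3], [7]].
Step i=2: Q has 2 at row 2, column 1; remove 7 from row 2 of P and reverse-bump: 7 enters row 1 and ejects 3. So w(2) = 3. P is now [[7]].
Step i=1: Q has 1 at row 1, column 1; remove that cell from P, ejecting 7. So w(1) = 7. P is now [].

So w = 7 3 5 1 4 6 2.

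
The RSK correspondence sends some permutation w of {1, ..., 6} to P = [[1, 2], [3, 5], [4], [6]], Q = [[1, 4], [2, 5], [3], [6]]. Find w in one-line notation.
6 4 1 5 3 2

Reverse the RSK construction: for i from n down to 1, find the cell of Q containing i, remove the entry at that cell from P, and reverse-bump it up through P; the value ejected from row 1 is w(i).

Step i=6: Q has 6 at row 4, column 1; remove 6 from row 4 of P and reverse-bump: 6 enters row 3 and ejects 4; 4 enters row 2 and ejects 3; 3 enters row 1 and ejects 2. So w(6) = 2. P is now [[1, 3], [4, 5], [6]].
Step i=5: Q has 5 at row 2, column 2; remove 5 from row 2 of P and reverse-bump: 5 enters row 1 and ejects 3. So w(5) = 3. P is now [[1, 5], [4], [6]].
Step i=4: Q has 4 at row 1, column 2; remove that cell from P, ejecting 5. So w(4) = 5. P is now [[1], [4], [6]].
Step i=3: Q has 3 at row 3, column 1; remove 6 from row 3 of P and reverse-bump: 6 enters row 2 and ejects 4; 4 enters row 1 and ejects 1. So w(3) = 1. P is now [[4], [6]].
Step i=2: Q has 2 at row 2, column 1; remove 6 from row 2 of P and reverse-bump: 6 enters row 1 and ejects 4. So w(2) = 4. P is now [[6]].
Step i=1: Q has 1 at row 1, column 1; remove that cell from P, ejecting 6. So w(1) = 6. P is now [].

So w = 6 4 1 5 3 2.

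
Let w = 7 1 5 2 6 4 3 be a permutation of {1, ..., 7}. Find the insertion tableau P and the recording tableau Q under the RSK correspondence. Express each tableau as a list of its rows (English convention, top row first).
P = [[1, 2, 3], [4, 6], [5], [7]], Q = [[1, 3, 5], [2, 6], [4], [7]]

Insert each entry of the permutation into P by Schensted row insertion, recording in Q the position of each new cell.

Insert 7: appended to row 1. P = [[7]], Q = [[1]].
Insert 1: 1 bumps 7 from row 1; 7 starts row 2. P = [[1], [7]], Q = [[1], [2]].
Insert 5: appended to row 1. P = [[1, 5], [7]], Q = [[1, 3], [2]].
Insert 2: 2 bumps 5 from row 1; 5 bumps 7 from row 2; 7 starts row 3. P = [[1, 2], [5], [7]], Q = [[1, 3], [2], [4]].
Insert 6: appended to row 1. P = [[1, 2, 6], [5], [7]], Q = [[1, 3, 5], [2], [4]].
Insert 4: 4 bumps 6 from row 1; 6 appends to row 2. P = [[1, 2, 4], [5, 6], [7]], Q = [[1, 3, 5], [2, 6], [4]].
Insert 3: 3 bumps 4 from row 1; 4 bumps 5 from row 2; 5 bumps 7 from row 3; 7 starts row 4. P = [[1, 2, 3], [4, 6], [5], [7]], Q = [[1, 3, 5], [2, 6], [4], [7]].

So P = [[1, 2, 3], [4, 6], [5], [7]], Q = [[1, 3, 5], [2, 6], [4], [7]].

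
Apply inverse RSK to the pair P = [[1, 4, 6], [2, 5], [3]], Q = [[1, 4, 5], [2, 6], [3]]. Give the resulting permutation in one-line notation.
3 2 1 5 6 4

Reverse RSK: for i = n, n-1, ..., 1, locate i in Q, remove the corresponding corner cell from P, and reverse-bump its entry up through P; the value ejected from row 1 is w(i).

So w = 3 2 1 5 6 4.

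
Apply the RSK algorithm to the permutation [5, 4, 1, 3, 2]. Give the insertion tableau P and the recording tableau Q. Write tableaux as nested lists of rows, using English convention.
Insert each entry of the permutation into P by Schensted row insertion, recording in Q the position of each new cell.

Insert 5: appended to row 1. P = [[5]], Q = [[1]].
Insert 4: 4 bumps 5 from row 1; 5 starts row 2. P = [[4], [5]], Q = [[1], [2]].
Insert 1: 1 bumps 4 from row 1; 4 bumps 5 from row 2; 5 starts row 3. P = [[1], [4], [5]], Q = [[1], [2], [3]].
Insert 3: appended to row 1. P = [[1, 3], [4], [5]], Q = [[1, 4], [2], [3]].
Insert 2: 2 bumps 3 from row 1; 3 bumps 4 from row 2; 4 bumps 5 from row 3; 5 starts row 4. P = [[1, 2], [3], [4], [5]], Q = [[1, 4], [2], [3], [5]].

So P = [[1, 2], [3], [4], [5]], Q = [[1, 4], [2], [3], [5]].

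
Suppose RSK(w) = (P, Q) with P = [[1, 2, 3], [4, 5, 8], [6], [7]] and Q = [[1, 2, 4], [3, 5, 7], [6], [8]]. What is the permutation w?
Reverse the RSK construction: for i from n down to 1, find the cell of Q containing i, remove the entry at that cell from P, and reverse-bump it up through P; the value ejected from row 1 is w(i).

Step i=8: Q has 8 at row 4, column 1; remove 7 from row 4 of P and reverse-bump: 7 enters row 3 and ejects 6; 6 enters row 2 and ejects 5; 5 enters row 1 and ejects 3. So w(8) = 3. P is now [[1, 2, 5], [4, 6, 8], [7]].
Step i=7: Q has 7 at row 2, column 3; remove 8 from row 2 of P and reverse-bump: 8 enters row 1 and ejects 5. So w(7) = 5. P is now [[1, 2, 8], [4, 6], [7]].
Step i=6: Q has 6 at row 3, column 1; remove 7 from row 3 of P and reverse-bump: 7 enters row 2 and ejects 6; 6 enters row 1 and ejects 2. So w(6) = 2. P is now [[1, 6, 8], [4, 7]].
Step i=5: Q has 5 at row 2, column 2; remove 7 from row 2 of P and reverse-bump: 7 enters row 1 and ejects 6. So w(5) = 6. P is now [[1, 7, 8], [4]].
Step i=4: Q has 4 at row 1, column 3; remove that cell from P, ejecting 8. So w(4) = 8. P is now [[1, 7], [4]].
Step i=3: Q has 3 at row 2, column 1; remove 4 from row 2 of P and reverse-bump: 4 enters row 1 and ejects 1. So w(3) = 1. P is now [[4, 7]].
Step i=2: Q has 2 at row 1, column 2; remove that cell from P, ejecting 7. So w(2) = 7. P is now [[4]].
Step i=1: Q has 1 at row 1, column 1; remove that cell from P, ejecting 4. So w(1) = 4. P is now [].

So w = 4 7 1 8 6 2 5 3.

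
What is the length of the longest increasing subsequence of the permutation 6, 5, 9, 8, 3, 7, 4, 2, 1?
2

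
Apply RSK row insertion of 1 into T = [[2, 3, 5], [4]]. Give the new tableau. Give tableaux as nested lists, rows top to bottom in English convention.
[[1, 3, 5], [2], [4]]

In row 1, 1 replaces 2 (the leftmost entry greater than 1); 2 is bumped to row 2. In row 2, 2 replaces 4 (the leftmost entry greater than 2); 4 is bumped to row 3. 4 starts a new row 3. The new tableau is [[1, 3, 5], [2], [4]].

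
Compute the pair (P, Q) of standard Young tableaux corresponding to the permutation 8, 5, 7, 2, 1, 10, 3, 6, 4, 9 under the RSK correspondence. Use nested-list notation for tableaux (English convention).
P = [[1, 3, 4, 9], [2, 6, 10], [5, 7], [8]], Q = [[1, 3, 6, 10], [2, 7, 8], [4, 9], [5]]

Insert each entry of the permutation into P by Schensted row insertion, recording in Q the position of each new cell.

Insert 8: appended to row 1. P = [[8]], Q = [[1]].
Insert 5: 5 bumps 8 from row 1; 8 starts row 2. P = [[5], [8]], Q = [[1], [2]].
Insert 7: appended to row 1. P = [[5, 7], [8]], Q = [[1, 3], [2]].
Insert 2: 2 bumps 5 from row 1; 5 bumps 8 from row 2; 8 starts row 3. P = [[2, 7], [5], [8]], Q = [[1, 3], [2], [4]].
Insert 1: 1 bumps 2 from row 1; 2 bumps 5 from row 2; 5 bumps 8 from row 3; 8 starts row 4. P = [[1, 7], [2], [5], [8]], Q = [[1, 3], [2], [4], [5]].
Insert 10: appended to row 1. P = [[1, 7, 10], [2], [5], [8]], Q = [[1, 3, 6], [2], [4], [5]].
Insert 3: 3 bumps 7 from row 1; 7 appends to row 2. P = [[1, 3, 10], [2, 7], [5], [8]], Q = [[1, 3, 6], [2, 7], [4], [5]].
Insert 6: 6 bumps 10 from row 1; 10 appends to row 2. P = [[1, 3, 6], [2, 7, 10], [5], [8]], Q = [[1, 3, 6], [2, 7, 8], [4], [5]].
Insert 4: 4 bumps 6 from row 1; 6 bumps 7 from row 2; 7 appends to row 3. P = [[1, 3, 4], [2, 6, 10], [5, 7], [8]], Q = [[1, 3, 6], [2, 7, 8], [4, 9], [5]].
Insert 9: appended to row 1. P = [[1, 3, 4, 9], [2, 6, 10], [5, 7], [8]], Q = [[1, 3, 6, 10], [2, 7, 8], [4, 9], [5]].

So P = [[1, 3, 4, 9], [2, 6, 10], [5, 7], [8]], Q = [[1, 3, 6, 10], [2, 7, 8], [4, 9], [5]].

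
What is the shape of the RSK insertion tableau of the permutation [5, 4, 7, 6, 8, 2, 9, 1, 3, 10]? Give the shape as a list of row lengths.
RSK row insertion gives P = [[1, 3, 8, 9, 10], [2, 6], [4, 7], [5]], which has shape [5, 2, 2, 1].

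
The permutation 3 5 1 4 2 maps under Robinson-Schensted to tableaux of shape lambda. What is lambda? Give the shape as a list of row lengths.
Row-insert each entry into an empty tableau.

After inserting 3: P = [[3]].
After inserting 5: P = [[3, 5]].
After inserting 1: P = [[1, 5], [3]].
After inserting 4: P = [[1, 4], [3, 5]].
After inserting 2: P = [[1, 2], [3, 4], [5]].

The final insertion tableau P = [[1, 2], [3, 4], [5]] has shape [2, 2, 1].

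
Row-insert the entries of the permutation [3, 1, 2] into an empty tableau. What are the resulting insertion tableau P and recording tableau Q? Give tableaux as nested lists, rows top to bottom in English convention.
Insert each entry of the permutation into P by Schensted row insertion, recording in Q the position of each new cell.

Insert 3: appended to row 1. P = [[3]].
Insert 1: 1 bumps 3 from row 1; 3 starts row 2. P = [[1], [3]].
Insert 2: appended to row 1. P = [[1, 2], [3]].

So P = [[1, 2], [3]], Q = [[1, 3], [2]].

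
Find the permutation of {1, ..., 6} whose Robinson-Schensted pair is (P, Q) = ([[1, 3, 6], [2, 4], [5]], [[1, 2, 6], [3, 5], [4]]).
2 5 4 1 3 6

Reverse the RSK construction: for i from n down to 1, find the cell of Q containing i, remove the entry at that cell from P, and reverse-bump it up through P; the value ejected from row 1 is w(i).

Step i=6: Q has 6 at row 1, column 3; remove that cell from P, ejecting 6. So w(6) = 6. P is now [[1, 3], [2, 4], [5]].
Step i=5: Q has 5 at row 2, column 2; remove 4 from row 2 of P and reverse-bump: 4 enters row 1 and ejects 3. So w(5) = 3. P is now [[1, 4], [2], [5]].
Step i=4: Q has 4 at row 3, column 1; remove 5 from row 3 of P and reverse-bump: 5 enters row 2 and ejects 2; 2 enters row 1 and ejects 1. So w(4) = 1. P is now [[2, 4], [5]].
Step i=3: Q has 3 at row 2, column 1; remove 5 from row 2 of P and reverse-bump: 5 enters row 1 and ejects 4. So w(3) = 4. P is now [[2, 5]].
Step i=2: Q has 2 at row 1, column 2; remove that cell from P, ejecting 5. So w(2) = 5. P is now [[2]].
Step i=1: Q has 1 at row 1, column 1; remove that cell from P, ejecting 2. So w(1) = 2. P is now [].

So w = 2 5 4 1 3 6.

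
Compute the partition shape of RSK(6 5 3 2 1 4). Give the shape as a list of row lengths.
Row-insert each entry into an empty tableau.

After inserting 6: P = [[6]].
After inserting 5: P = [[5], [6]].
After inserting 3: P = [[3], [5], [6]].
After inserting 2: P = [[2], [3], [5], [6]].
After inserting 1: P = [[1], [2], [3], [5], [6]].
After inserting 4: P = [[1, 4], [2], [3], [5], [6]].

The final insertion tableau P = [[1, 4], [2], [3], [5], [6]] has shape [2, 1, 1, 1, 1].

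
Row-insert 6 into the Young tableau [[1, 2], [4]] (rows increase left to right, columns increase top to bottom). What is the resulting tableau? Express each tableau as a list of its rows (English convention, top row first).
[[1, 2, 6], [4]]

6 is larger than every entry of row 1, so it is appended to row 1. The new tableau is [[1, 2, 6], [4]].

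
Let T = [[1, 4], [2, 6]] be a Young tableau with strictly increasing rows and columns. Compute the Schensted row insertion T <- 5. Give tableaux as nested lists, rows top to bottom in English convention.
[[1, 4, 5], [2, 6]]

5 is larger than every entry of row 1, so it is appended to row 1. The new tableau is [[1, 4, 5], [2, 6]].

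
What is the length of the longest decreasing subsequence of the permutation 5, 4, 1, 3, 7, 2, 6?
4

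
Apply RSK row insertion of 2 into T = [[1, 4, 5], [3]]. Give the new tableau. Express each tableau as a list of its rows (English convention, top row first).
In row 1, 2 replaces 4 (the leftmost entry greater than 2); 4 is bumped to row 2. 4 is appended to row 2. The new tableau is [[1, 2, 5], [3, 4]].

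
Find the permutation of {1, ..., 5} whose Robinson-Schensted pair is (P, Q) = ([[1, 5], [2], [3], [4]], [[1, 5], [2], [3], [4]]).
Reverse RSK: for i = n, n-1, ..., 1, locate i in Q, remove the corresponding corner cell from P, and reverse-bump its entry up through P; the value ejected from row 1 is w(i).

So w = 4 3 2 1 5.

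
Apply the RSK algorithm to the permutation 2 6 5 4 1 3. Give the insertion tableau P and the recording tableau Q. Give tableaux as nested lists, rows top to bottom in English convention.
P = [[1, 3], [2, 4], [5], [6]], Q = [[1, 2], [3, 6], [4], [5]]

Insert each entry of the permutation into P by Schensted row insertion, recording in Q the position of each new cell.

Insert 2: appended to row 1. P = [[2]].
Insert 6: appended to row 1. P = [[2, 6]].
Insert 5: 5 bumps 6 from row 1; 6 starts row 2. P = [[2, 5], [6]].
Insert 4: 4 bumps 5 from row 1; 5 bumps 6 from row 2; 6 starts row 3. P = [[2, 4], [5], [6]].
Insert 1: 1 bumps 2 from row 1; 2 bumps 5 from row 2; 5 bumps 6 from row 3; 6 starts row 4. P = [[1, 4], [2], [5], [6]].
Insert 3: 3 bumps 4 from row 1; 4 appends to row 2. P = [[1, 3], [2, 4], [5], [6]].

So P = [[1, 3], [2, 4], [5], [6]], Q = [[1, 2], [3, 6], [4], [5]].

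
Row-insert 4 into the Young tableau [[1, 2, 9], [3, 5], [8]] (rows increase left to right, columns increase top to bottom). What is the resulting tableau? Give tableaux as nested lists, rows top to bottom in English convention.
In row 1, 4 replaces 9 (the leftmost entry greater than 4); 9 is bumped to row 2. 9 is appended to row 2. The new tableau is [[1, 2, 4], [3, 5, 9], [8]].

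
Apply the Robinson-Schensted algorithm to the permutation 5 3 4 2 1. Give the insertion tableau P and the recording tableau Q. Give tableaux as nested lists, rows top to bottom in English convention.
P = [[1, 4], [2], [3], [5]], Q = [[1, 3], [2], [4], [5]]

Insert each entry of the permutation into P by Schensted row insertion, recording in Q the position of each new cell.

Insert 5: appended to row 1. P = [[5]], Q = [[1]].
Insert 3: 3 bumps 5 from row 1; 5 starts row 2. P = [[3], [5]], Q = [[1], [2]].
Insert 4: appended to row 1. P = [[3, 4], [5]], Q = [[1, 3], [2]].
Insert 2: 2 bumps 3 from row 1; 3 bumps 5 from row 2; 5 starts row 3. P = [[2, 4], [3], [5]], Q = [[1, 3], [2], [4]].
Insert 1: 1 bumps 2 from row 1; 2 bumps 3 from row 2; 3 bumps 5 from row 3; 5 starts row 4. P = [[1, 4], [2], [3], [5]], Q = [[1, 3], [2], [4], [5]].

So P = [[1, 4], [2], [3], [5]], Q = [[1, 3], [2], [4], [5]].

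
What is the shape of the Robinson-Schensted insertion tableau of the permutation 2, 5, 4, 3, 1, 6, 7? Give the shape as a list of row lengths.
Row-insert each entry into an empty tableau.

After inserting 2: P = [[2]].
After inserting 5: P = [[2, 5]].
After inserting 4: P = [[2, 4], [5]].
After inserting 3: P = [[2, 3], [4], [5]].
After inserting 1: P = [[1, 3], [2], [4], [5]].
After inserting 6: P = [[1, 3, 6], [2], [4], [5]].
After inserting 7: P = [[1, 3, 6, 7], [2], [4], [5]].

The final insertion tableau P = [[1, 3, 6, 7], [2], [4], [5]] has shape [4, 1, 1, 1].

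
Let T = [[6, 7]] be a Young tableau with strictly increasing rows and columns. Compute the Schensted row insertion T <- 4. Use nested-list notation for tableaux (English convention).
In row 1, 4 replaces 6 (the leftmost entry greater than 4); 6 is bumped to row 2. 6 starts a new row 2. The new tableau is [[4, 7], [6]].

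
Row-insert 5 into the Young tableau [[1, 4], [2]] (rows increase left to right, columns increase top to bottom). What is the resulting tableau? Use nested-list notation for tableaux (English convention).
[[1, 4, 5], [2]]

5 is larger than every entry of row 1, so it is appended to row 1. The new tableau is [[1, 4, 5], [2]].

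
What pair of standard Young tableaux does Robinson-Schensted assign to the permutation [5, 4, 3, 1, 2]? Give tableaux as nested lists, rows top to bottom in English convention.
P = [[1, 2], [3], [4], [5]], Q = [[1, 5], [2], [3], [4]]

Insert each entry of the permutation into P by Schensted row insertion, recording in Q the position of each new cell.

After inserting 5: P = [[5]].
After inserting 4: P = [[4], [5]].
After inserting 3: P = [[3], [4], [5]].
After inserting 1: P = [[1], [3], [4], [5]].
After inserting 2: P = [[1, 2], [3], [4], [5]].

So P = [[1, 2], [3], [4], [5]], Q = [[1, 5], [2], [3], [4]].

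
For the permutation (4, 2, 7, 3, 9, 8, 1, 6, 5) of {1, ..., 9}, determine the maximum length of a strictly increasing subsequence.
3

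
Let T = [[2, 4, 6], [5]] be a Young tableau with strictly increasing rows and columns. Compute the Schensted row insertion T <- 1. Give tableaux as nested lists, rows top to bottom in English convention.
In row 1, 1 replaces 2 (the leftmost entry greater than 1); 2 is bumped to row 2. In row 2, 2 replaces 5 (the leftmost entry greater than 2); 5 is bumped to row 3. 5 starts a new row 3. The new tableau is [[1, 4, 6], [2], [5]].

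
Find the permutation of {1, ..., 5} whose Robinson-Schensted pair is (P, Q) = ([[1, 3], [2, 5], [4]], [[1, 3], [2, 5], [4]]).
4 2 5 1 3

Reverse RSK: for i = n, n-1, ..., 1, locate i in Q, remove the corresponding corner cell from P, and reverse-bump its entry up through P; the value ejected from row 1 is w(i).

So w = 4 2 5 1 3.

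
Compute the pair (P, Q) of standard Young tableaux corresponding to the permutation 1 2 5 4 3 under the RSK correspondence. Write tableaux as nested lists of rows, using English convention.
P = [[1, 2, 3], [4], [5]], Q = [[1, 2, 3], [4], [5]]

Insert each entry of the permutation into P by Schensted row insertion, recording in Q the position of each new cell.

Insert 1: appended to row 1. P = [[1]].
Insert 2: appended to row 1. P = [[1, 2]].
Insert 5: appended to row 1. P = [[1, 2, 5]].
Insert 4: 4 bumps 5 from row 1; 5 starts row 2. P = [[1, 2, 4], [5]].
Insert 3: 3 bumps 4 from row 1; 4 bumps 5 from row 2; 5 starts row 3. P = [[1, 2, 3], [4], [5]].

So P = [[1, 2, 3], [4], [5]], Q = [[1, 2, 3], [4], [5]].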